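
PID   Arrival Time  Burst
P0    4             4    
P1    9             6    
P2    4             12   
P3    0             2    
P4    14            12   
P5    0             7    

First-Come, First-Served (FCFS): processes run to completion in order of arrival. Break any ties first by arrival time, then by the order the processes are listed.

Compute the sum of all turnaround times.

92

Gantt: | P3 0-2 | P5 2-9 | P0 9-13 | P2 13-25 | P1 25-31 | P4 31-43 |
Completion: P0=13  P1=31  P2=25  P3=2  P4=43  P5=9
Turnaround = completion − arrival: P0=9, P1=22, P2=21, P3=2, P4=29, P5=9
Total turnaround = 9 + 22 + 21 + 2 + 29 + 9 = 92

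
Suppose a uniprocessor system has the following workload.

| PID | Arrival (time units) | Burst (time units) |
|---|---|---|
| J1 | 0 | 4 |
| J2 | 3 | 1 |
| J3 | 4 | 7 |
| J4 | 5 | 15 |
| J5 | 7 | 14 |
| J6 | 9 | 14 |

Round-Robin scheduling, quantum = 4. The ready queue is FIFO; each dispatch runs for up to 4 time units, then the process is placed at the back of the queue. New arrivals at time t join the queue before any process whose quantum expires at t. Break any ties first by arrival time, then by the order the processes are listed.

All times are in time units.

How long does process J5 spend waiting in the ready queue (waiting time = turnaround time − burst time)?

Schedule: | J1 0-4 | J2 4-5 | J3 5-9 | J4 9-13 | J5 13-17 | J6 17-21 | J3 21-24 | J4 24-28 | J5 28-32 | J6 32-36 | J4 36-40 | J5 40-44 | J6 44-48 | J4 48-51 | J5 51-53 | J6 53-55 |
Completion: J1=4  J2=5  J3=24  J4=51  J5=53  J6=55
Turnaround (C−A): J1=4  J2=2  J3=20  J4=46  J5=46  J6=46
Waiting(J5) = turnaround − burst = 46 − 14 = 32

32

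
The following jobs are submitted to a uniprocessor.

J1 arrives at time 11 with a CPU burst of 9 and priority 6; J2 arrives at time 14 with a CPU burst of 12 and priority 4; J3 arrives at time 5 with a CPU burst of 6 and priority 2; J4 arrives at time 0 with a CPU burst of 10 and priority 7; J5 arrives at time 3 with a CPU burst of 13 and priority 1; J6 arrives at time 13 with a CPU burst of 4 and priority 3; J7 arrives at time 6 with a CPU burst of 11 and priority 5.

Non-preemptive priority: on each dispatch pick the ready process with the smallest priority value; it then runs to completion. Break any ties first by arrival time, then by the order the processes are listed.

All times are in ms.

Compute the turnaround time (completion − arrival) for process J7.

50

Schedule: | J4 0-10 | J5 10-23 | J3 23-29 | J6 29-33 | J2 33-45 | J7 45-56 | J1 56-65 |
Completion: J1=65  J2=45  J3=29  J4=10  J5=23  J6=33  J7=56
Turnaround (C−A): J1=54  J2=31  J3=24  J4=10  J5=20  J6=20  J7=50
Turnaround(J7) = completion − arrival = 56 − 6 = 50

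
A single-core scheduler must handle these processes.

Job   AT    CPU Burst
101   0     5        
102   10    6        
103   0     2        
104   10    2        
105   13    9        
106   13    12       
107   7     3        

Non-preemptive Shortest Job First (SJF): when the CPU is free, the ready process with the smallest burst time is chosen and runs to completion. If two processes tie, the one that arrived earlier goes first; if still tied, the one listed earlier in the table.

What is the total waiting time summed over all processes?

Schedule: | 103 0-2 | 101 2-7 | 107 7-10 | 104 10-12 | 102 12-18 | 105 18-27 | 106 27-39 |
Completion: 101=7  102=18  103=2  104=12  105=27  106=39  107=10
Waiting = turnaround − burst: 101=2, 102=2, 103=0, 104=0, 105=5, 106=14, 107=0
Total waiting = 2 + 2 + 0 + 0 + 5 + 14 + 0 = 23

23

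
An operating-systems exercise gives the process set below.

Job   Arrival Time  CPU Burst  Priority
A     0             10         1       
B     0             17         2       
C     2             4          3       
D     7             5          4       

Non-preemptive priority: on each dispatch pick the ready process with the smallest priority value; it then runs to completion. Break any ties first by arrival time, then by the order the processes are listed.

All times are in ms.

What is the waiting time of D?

24

Schedule: | A 0-10 | B 10-27 | C 27-31 | D 31-36 |
Completion: A=10  B=27  C=31  D=36
Waiting(D) = turnaround − burst = 29 − 5 = 24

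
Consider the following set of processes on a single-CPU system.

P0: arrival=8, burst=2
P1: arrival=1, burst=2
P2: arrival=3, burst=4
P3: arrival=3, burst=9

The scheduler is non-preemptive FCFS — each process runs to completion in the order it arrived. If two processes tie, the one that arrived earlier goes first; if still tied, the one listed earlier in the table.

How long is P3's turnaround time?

Timeline: | idle 0-1 | P1 1-3 | P2 3-7 | P3 7-16 | P0 16-18 |
Completion: P0=18  P1=3  P2=7  P3=16
Turnaround (C−A): P0=10  P1=2  P2=4  P3=13
Turnaround(P3) = completion − arrival = 16 − 3 = 13

13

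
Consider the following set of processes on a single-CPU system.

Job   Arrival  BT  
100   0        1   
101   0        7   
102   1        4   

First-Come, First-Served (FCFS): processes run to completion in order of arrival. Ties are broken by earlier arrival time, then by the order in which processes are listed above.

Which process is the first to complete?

100

Timeline: | 100 0-1 | 101 1-8 | 102 8-12 |
Completion: 100=1  101=8  102=12
Finish order: 100 → 101 → 102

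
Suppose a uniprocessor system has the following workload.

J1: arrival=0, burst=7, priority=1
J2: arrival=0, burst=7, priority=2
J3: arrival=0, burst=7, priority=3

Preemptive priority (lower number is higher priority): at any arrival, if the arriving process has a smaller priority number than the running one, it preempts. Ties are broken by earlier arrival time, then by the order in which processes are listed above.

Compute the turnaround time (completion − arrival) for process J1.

Gantt: | J1 0-7 | J2 7-14 | J3 14-21 |
Completion: J1=7  J2=14  J3=21
Turnaround (C−A): J1=7  J2=14  J3=21
Turnaround(J1) = completion − arrival = 7 − 0 = 7

7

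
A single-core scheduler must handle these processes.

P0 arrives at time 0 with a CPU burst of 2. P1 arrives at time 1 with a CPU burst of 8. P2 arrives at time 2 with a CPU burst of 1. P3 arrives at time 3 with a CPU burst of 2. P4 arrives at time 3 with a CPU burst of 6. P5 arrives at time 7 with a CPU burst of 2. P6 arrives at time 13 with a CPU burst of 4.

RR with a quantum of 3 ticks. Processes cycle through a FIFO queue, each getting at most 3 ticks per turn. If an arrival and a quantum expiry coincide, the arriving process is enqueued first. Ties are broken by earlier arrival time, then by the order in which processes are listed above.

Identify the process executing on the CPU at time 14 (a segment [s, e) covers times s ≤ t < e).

P5

Timeline: | P0 0-2 | P1 2-5 | P2 5-6 | P3 6-8 | P4 8-11 | P1 11-14 | P5 14-16 | P4 16-19 | P6 19-22 | P1 22-24 | P6 24-25 |
Completion: P0=2  P1=24  P2=6  P3=8  P4=19  P5=16  P6=25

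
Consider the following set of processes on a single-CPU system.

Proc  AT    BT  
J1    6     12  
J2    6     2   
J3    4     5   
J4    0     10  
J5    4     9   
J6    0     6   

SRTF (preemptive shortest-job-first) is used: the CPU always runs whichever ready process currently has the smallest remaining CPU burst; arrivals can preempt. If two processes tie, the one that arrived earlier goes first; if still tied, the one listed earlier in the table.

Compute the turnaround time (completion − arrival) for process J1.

Gantt: | J6 0-6 | J2 6-8 | J3 8-13 | J5 13-22 | J4 22-32 | J1 32-44 |
Completion: J1=44  J2=8  J3=13  J4=32  J5=22  J6=6
Turnaround(J1) = completion − arrival = 44 − 6 = 38

38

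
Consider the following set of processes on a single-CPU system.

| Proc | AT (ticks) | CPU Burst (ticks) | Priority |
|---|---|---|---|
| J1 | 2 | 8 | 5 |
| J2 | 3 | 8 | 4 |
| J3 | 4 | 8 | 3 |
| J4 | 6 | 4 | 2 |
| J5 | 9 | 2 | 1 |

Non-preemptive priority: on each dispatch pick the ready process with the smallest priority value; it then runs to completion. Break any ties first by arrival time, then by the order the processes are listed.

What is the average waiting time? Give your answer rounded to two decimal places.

8.00

Schedule: | idle 0-2 | J1 2-10 | J5 10-12 | J4 12-16 | J3 16-24 | J2 24-32 |
Completion: J1=10  J2=32  J3=24  J4=16  J5=12
Waiting times: J1=0, J2=21, J3=12, J4=6, J5=1
Average waiting = (0+21+12+6+1) / 5 = 40/5 = 8.00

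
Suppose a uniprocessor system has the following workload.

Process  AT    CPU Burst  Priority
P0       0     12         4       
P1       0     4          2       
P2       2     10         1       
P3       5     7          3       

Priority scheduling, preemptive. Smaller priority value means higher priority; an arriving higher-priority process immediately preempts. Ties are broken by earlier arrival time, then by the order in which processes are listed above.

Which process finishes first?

Gantt: | P1 0-2 | P2 2-12 | P1 12-14 | P3 14-21 | P0 21-33 |
Completion: P0=33  P1=14  P2=12  P3=21
Turnaround (C−A): P0=33  P1=14  P2=10  P3=16
Finish order: P2 → P1 → P3 → P0

P2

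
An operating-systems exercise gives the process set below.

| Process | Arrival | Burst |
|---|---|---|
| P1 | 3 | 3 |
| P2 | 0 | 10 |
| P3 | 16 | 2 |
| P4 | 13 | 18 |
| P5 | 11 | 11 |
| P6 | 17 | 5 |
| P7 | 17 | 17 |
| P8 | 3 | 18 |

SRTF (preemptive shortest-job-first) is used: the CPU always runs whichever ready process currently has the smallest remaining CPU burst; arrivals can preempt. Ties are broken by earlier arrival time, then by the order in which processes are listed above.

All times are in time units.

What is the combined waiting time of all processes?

125

Schedule: | P2 0-3 | P1 3-6 | P2 6-13 | P5 13-16 | P3 16-18 | P6 18-23 | P5 23-31 | P7 31-48 | P8 48-66 | P4 66-84 |
Completion: P1=6  P2=13  P3=18  P4=84  P5=31  P6=23  P7=48  P8=66
Turnaround (C−A): P1=3  P2=13  P3=2  P4=71  P5=20  P6=6  P7=31  P8=63
Waiting = turnaround − burst: P1=0, P2=3, P3=0, P4=53, P5=9, P6=1, P7=14, P8=45
Total waiting = 0 + 3 + 0 + 53 + 9 + 1 + 14 + 45 = 125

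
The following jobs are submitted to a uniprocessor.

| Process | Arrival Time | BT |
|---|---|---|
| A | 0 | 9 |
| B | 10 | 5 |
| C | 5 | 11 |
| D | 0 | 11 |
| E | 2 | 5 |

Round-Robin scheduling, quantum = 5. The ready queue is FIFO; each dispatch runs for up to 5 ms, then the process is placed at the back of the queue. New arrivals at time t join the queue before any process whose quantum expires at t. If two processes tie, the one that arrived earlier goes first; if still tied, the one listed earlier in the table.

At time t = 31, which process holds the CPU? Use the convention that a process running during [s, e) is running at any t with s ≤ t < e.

D

Timeline: | A 0-5 | D 5-10 | E 10-15 | C 15-20 | A 20-24 | B 24-29 | D 29-34 | C 34-39 | D 39-40 | C 40-41 |
Completion: A=24  B=29  C=41  D=40  E=15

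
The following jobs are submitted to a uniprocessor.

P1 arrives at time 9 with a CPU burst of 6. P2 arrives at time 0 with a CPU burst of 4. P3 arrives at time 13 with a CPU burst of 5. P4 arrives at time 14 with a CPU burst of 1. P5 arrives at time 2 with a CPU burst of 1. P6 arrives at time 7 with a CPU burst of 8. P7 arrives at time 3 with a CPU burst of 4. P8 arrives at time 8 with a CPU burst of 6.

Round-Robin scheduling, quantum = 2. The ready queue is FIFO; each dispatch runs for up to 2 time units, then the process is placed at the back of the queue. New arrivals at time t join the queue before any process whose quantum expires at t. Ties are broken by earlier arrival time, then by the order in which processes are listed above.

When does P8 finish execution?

Schedule: | P2 0-2 | P5 2-3 | P2 3-5 | P7 5-7 | P6 7-9 | P7 9-11 | P8 11-13 | P1 13-15 | P6 15-17 | P3 17-19 | P8 19-21 | P4 21-22 | P1 22-24 | P6 24-26 | P3 26-28 | P8 28-30 | P1 30-32 | P6 32-34 | P3 34-35 |
Completion: P1=32  P2=5  P3=35  P4=22  P5=3  P6=34  P7=11  P8=30
Turnaround (C−A): P1=23  P2=5  P3=22  P4=8  P5=1  P6=27  P7=8  P8=22

30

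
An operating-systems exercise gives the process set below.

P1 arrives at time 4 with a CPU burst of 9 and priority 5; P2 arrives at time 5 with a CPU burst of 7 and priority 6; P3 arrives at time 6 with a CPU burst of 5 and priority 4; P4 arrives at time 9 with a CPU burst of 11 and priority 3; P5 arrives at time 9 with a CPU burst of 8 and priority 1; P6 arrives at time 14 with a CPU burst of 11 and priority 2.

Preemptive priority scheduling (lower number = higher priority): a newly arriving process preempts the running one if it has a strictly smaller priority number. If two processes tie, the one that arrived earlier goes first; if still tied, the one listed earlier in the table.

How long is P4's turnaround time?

30

Gantt: | idle 0-4 | P1 4-6 | P3 6-9 | P5 9-17 | P6 17-28 | P4 28-39 | P3 39-41 | P1 41-48 | P2 48-55 |
Completion: P1=48  P2=55  P3=41  P4=39  P5=17  P6=28
Turnaround (C−A): P1=44  P2=50  P3=35  P4=30  P5=8  P6=14
Turnaround(P4) = completion − arrival = 39 − 9 = 30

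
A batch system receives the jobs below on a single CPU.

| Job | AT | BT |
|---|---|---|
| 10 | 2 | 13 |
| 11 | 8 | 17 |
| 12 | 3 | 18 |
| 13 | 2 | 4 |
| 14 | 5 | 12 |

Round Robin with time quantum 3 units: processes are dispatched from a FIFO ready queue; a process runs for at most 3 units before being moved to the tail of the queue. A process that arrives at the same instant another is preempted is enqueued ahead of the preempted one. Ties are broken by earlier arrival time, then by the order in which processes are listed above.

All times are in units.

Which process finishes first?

13

Gantt: | idle 0-2 | 10 2-5 | 13 5-8 | 12 8-11 | 14 11-14 | 10 14-17 | 11 17-20 | 13 20-21 | 12 21-24 | 14 24-27 | 10 27-30 | 11 30-33 | 12 33-36 | 14 36-39 | 10 39-42 | 11 42-45 | 12 45-48 | 14 48-51 | 10 51-52 | 11 52-55 | 12 55-58 | 11 58-61 | 12 61-64 | 11 64-66 |
Completion: 10=52  11=66  12=64  13=21  14=51
Turnaround (C−A): 10=50  11=58  12=61  13=19  14=46
Finish order: 13 → 14 → 10 → 12 → 11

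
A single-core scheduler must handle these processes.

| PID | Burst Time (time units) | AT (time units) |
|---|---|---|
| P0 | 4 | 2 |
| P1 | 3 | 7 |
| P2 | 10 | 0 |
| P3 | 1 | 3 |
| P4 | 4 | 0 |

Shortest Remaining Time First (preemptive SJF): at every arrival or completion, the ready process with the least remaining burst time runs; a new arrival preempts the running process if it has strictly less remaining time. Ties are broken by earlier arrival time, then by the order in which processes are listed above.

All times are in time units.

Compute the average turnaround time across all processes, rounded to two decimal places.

8.00

Schedule: | P4 0-4 | P3 4-5 | P0 5-9 | P1 9-12 | P2 12-22 |
Completion: P0=9  P1=12  P2=22  P3=5  P4=4
Turnaround (C−A): P0=7  P1=5  P2=22  P3=2  P4=4
Turnaround times: P0=7, P1=5, P2=22, P3=2, P4=4
Average turnaround = (7+5+22+2+4) / 5 = 40/5 = 8.00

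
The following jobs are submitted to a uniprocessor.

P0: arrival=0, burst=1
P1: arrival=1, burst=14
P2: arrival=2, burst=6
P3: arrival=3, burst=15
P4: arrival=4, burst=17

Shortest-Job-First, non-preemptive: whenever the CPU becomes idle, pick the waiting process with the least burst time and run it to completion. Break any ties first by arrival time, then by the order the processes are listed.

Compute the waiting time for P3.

18

Gantt: | P0 0-1 | P1 1-15 | P2 15-21 | P3 21-36 | P4 36-53 |
Completion: P0=1  P1=15  P2=21  P3=36  P4=53
Waiting(P3) = turnaround − burst = 33 − 15 = 18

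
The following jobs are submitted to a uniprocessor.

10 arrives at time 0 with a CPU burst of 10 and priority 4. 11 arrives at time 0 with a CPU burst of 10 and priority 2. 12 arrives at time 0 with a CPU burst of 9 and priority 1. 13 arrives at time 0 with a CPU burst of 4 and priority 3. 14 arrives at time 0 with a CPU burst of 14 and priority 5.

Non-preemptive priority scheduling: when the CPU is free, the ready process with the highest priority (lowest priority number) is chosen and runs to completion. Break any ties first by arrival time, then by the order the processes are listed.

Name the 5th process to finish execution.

14

Gantt: | 12 0-9 | 11 9-19 | 13 19-23 | 10 23-33 | 14 33-47 |
Completion: 10=33  11=19  12=9  13=23  14=47
Turnaround (C−A): 10=33  11=19  12=9  13=23  14=47
Finish order: 12 → 11 → 13 → 10 → 14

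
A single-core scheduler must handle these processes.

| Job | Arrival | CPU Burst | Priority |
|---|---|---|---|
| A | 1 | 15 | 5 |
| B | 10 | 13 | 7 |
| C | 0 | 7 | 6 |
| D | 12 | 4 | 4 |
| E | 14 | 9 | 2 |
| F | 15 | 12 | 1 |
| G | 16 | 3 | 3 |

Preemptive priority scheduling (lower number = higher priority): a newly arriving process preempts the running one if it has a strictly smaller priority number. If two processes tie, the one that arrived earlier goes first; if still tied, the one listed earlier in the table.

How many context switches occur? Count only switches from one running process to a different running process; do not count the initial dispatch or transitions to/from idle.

10

Schedule: | C 0-1 | A 1-12 | D 12-14 | E 14-15 | F 15-27 | E 27-35 | G 35-38 | D 38-40 | A 40-44 | C 44-50 | B 50-63 |
Completion: A=44  B=63  C=50  D=40  E=35  F=27  G=38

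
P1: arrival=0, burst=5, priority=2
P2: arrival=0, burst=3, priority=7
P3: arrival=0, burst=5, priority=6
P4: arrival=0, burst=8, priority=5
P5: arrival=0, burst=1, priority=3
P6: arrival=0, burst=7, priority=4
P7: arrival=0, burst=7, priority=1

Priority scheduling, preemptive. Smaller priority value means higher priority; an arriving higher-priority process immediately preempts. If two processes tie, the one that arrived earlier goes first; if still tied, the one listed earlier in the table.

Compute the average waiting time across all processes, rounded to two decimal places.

16.14

Gantt: | P7 0-7 | P1 7-12 | P5 12-13 | P6 13-20 | P4 20-28 | P3 28-33 | P2 33-36 |
Completion: P1=12  P2=36  P3=33  P4=28  P5=13  P6=20  P7=7
Turnaround (C−A): P1=12  P2=36  P3=33  P4=28  P5=13  P6=20  P7=7
Waiting times: P1=7, P2=33, P3=28, P4=20, P5=12, P6=13, P7=0
Average waiting = (7+33+28+20+12+13+0) / 7 = 113/7 = 16.14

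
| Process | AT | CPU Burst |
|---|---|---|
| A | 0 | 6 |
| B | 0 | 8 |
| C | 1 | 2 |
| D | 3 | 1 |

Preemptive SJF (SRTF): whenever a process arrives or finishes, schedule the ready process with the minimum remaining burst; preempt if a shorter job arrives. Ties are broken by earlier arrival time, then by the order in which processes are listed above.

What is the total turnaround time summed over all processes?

29

Schedule: | A 0-1 | C 1-3 | D 3-4 | A 4-9 | B 9-17 |
Completion: A=9  B=17  C=3  D=4
Turnaround (C−A): A=9  B=17  C=2  D=1
Turnaround = completion − arrival: A=9, B=17, C=2, D=1
Total turnaround = 9 + 17 + 2 + 1 = 29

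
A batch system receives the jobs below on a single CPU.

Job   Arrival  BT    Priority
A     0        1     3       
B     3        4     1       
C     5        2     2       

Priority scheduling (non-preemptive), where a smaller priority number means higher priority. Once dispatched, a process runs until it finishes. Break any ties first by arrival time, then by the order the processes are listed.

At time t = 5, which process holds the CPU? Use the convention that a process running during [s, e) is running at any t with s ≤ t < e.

B

Gantt: | A 0-1 | idle 1-3 | B 3-7 | C 7-9 |
Completion: A=1  B=7  C=9
Turnaround (C−A): A=1  B=4  C=4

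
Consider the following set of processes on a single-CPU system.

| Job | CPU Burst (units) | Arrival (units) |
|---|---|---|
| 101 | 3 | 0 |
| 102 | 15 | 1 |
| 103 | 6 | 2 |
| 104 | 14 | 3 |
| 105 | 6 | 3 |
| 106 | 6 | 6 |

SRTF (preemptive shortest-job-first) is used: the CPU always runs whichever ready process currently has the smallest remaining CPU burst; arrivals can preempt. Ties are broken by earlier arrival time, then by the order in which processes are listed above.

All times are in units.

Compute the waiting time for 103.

1

Schedule: | 101 0-3 | 103 3-9 | 105 9-15 | 106 15-21 | 104 21-35 | 102 35-50 |
Completion: 101=3  102=50  103=9  104=35  105=15  106=21
Turnaround (C−A): 101=3  102=49  103=7  104=32  105=12  106=15
Waiting(103) = turnaround − burst = 7 − 6 = 1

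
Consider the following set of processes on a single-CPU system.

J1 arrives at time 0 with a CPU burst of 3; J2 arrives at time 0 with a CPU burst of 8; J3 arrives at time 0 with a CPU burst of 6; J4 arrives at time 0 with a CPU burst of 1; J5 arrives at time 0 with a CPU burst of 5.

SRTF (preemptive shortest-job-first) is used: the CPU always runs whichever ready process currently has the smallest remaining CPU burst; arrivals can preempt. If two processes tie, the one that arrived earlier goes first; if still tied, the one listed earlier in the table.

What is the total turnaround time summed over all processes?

Gantt: | J4 0-1 | J1 1-4 | J5 4-9 | J3 9-15 | J2 15-23 |
Completion: J1=4  J2=23  J3=15  J4=1  J5=9
Turnaround (C−A): J1=4  J2=23  J3=15  J4=1  J5=9
Turnaround = completion − arrival: J1=4, J2=23, J3=15, J4=1, J5=9
Total turnaround = 4 + 23 + 15 + 1 + 9 = 52

52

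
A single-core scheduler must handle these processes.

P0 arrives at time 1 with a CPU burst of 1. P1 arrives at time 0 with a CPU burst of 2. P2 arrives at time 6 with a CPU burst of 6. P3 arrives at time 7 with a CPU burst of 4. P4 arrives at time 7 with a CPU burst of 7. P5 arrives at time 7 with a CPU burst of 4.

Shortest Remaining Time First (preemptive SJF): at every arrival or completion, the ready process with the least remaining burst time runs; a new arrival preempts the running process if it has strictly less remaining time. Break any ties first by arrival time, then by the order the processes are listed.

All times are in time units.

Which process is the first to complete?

P1

Gantt: | P1 0-2 | P0 2-3 | idle 3-6 | P2 6-7 | P3 7-11 | P5 11-15 | P2 15-20 | P4 20-27 |
Completion: P0=3  P1=2  P2=20  P3=11  P4=27  P5=15
Turnaround (C−A): P0=2  P1=2  P2=14  P3=4  P4=20  P5=8
Finish order: P1 → P0 → P3 → P5 → P2 → P4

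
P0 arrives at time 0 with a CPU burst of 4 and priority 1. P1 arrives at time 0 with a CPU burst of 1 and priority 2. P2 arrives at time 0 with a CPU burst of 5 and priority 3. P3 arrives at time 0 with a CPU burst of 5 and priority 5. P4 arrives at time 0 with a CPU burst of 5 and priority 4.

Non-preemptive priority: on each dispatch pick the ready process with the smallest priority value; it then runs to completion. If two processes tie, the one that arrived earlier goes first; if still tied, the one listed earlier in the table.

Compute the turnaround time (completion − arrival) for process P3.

Timeline: | P0 0-4 | P1 4-5 | P2 5-10 | P4 10-15 | P3 15-20 |
Completion: P0=4  P1=5  P2=10  P3=20  P4=15
Turnaround (C−A): P0=4  P1=5  P2=10  P3=20  P4=15
Turnaround(P3) = completion − arrival = 20 − 0 = 20

20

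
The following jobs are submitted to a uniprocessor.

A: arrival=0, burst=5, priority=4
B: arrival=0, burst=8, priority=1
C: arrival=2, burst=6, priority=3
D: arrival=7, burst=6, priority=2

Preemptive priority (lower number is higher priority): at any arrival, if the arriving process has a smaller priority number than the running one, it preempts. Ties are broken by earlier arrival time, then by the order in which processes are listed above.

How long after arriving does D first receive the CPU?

1

Schedule: | B 0-8 | D 8-14 | C 14-20 | A 20-25 |
Completion: A=25  B=8  C=20  D=14
Turnaround (C−A): A=25  B=8  C=18  D=7
Response(D) = first start − arrival = 8 − 7 = 1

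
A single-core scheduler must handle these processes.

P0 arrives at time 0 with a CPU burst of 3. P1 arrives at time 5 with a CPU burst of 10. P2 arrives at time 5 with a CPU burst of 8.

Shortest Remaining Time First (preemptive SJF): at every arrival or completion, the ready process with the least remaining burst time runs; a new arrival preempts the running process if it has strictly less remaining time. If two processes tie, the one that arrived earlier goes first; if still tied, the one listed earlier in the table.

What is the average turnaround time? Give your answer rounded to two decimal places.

Schedule: | P0 0-3 | idle 3-5 | P2 5-13 | P1 13-23 |
Completion: P0=3  P1=23  P2=13
Turnaround (C−A): P0=3  P1=18  P2=8
Turnaround times: P0=3, P1=18, P2=8
Average turnaround = (3+18+8) / 3 = 29/3 = 9.67

9.67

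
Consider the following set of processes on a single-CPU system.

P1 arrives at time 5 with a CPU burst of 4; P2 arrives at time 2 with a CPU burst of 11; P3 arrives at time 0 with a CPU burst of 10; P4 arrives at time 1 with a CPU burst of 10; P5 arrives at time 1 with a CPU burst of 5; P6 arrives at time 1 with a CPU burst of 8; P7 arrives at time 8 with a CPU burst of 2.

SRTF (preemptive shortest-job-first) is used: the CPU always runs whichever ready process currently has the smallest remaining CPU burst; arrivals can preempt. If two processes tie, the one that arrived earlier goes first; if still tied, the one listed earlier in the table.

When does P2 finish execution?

Timeline: | P3 0-1 | P5 1-6 | P1 6-10 | P7 10-12 | P6 12-20 | P3 20-29 | P4 29-39 | P2 39-50 |
Completion: P1=10  P2=50  P3=29  P4=39  P5=6  P6=20  P7=12

50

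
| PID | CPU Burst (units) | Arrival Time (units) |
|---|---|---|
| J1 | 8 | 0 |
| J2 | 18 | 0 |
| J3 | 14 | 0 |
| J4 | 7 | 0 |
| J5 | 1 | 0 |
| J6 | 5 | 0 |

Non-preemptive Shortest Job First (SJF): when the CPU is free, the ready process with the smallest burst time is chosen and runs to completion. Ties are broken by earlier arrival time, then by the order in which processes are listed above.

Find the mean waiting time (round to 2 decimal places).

Gantt: | J5 0-1 | J6 1-6 | J4 6-13 | J1 13-21 | J3 21-35 | J2 35-53 |
Completion: J1=21  J2=53  J3=35  J4=13  J5=1  J6=6
Waiting times: J1=13, J2=35, J3=21, J4=6, J5=0, J6=1
Average waiting = (13+35+21+6+0+1) / 6 = 76/6 = 12.67

12.67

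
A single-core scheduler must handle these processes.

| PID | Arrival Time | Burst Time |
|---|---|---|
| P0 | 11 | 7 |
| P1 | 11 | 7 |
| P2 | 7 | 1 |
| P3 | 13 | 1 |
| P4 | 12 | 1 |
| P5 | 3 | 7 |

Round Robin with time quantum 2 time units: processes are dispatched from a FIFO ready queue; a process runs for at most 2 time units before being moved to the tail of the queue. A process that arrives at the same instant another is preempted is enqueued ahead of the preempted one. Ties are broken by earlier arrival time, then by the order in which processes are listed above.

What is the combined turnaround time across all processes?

Gantt: | idle 0-3 | P5 3-7 | P2 7-8 | P5 8-11 | P0 11-13 | P1 13-15 | P4 15-16 | P3 16-17 | P0 17-19 | P1 19-21 | P0 21-23 | P1 23-25 | P0 25-26 | P1 26-27 |
Completion: P0=26  P1=27  P2=8  P3=17  P4=16  P5=11
Turnaround = completion − arrival: P0=15, P1=16, P2=1, P3=4, P4=4, P5=8
Total turnaround = 15 + 16 + 1 + 4 + 4 + 8 = 48

48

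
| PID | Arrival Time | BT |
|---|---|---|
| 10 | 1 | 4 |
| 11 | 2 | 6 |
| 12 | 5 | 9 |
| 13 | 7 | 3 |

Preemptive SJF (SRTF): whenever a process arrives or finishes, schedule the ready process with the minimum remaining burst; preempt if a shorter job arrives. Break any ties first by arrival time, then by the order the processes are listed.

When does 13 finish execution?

Schedule: | idle 0-1 | 10 1-5 | 11 5-7 | 13 7-10 | 11 10-14 | 12 14-23 |
Completion: 10=5  11=14  12=23  13=10

10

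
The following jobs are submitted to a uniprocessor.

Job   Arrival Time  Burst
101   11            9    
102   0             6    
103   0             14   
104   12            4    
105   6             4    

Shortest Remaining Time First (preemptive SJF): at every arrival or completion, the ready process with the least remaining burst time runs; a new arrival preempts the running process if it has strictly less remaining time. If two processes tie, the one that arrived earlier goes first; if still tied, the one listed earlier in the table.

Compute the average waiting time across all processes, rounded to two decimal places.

Timeline: | 102 0-6 | 105 6-10 | 103 10-11 | 101 11-12 | 104 12-16 | 101 16-24 | 103 24-37 |
Completion: 101=24  102=6  103=37  104=16  105=10
Turnaround (C−A): 101=13  102=6  103=37  104=4  105=4
Waiting times: 101=4, 102=0, 103=23, 104=0, 105=0
Average waiting = (4+0+23+0+0) / 5 = 27/5 = 5.40

5.40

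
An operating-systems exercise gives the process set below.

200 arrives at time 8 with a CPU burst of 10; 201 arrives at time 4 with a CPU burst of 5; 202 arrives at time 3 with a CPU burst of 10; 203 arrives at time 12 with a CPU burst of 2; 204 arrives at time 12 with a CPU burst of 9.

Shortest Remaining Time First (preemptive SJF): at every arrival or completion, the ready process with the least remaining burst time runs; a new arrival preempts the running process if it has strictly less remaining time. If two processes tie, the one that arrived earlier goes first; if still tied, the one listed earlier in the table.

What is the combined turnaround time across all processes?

72

Gantt: | idle 0-3 | 202 3-4 | 201 4-9 | 202 9-12 | 203 12-14 | 202 14-20 | 204 20-29 | 200 29-39 |
Completion: 200=39  201=9  202=20  203=14  204=29
Turnaround (C−A): 200=31  201=5  202=17  203=2  204=17
Turnaround = completion − arrival: 200=31, 201=5, 202=17, 203=2, 204=17
Total turnaround = 31 + 5 + 17 + 2 + 17 = 72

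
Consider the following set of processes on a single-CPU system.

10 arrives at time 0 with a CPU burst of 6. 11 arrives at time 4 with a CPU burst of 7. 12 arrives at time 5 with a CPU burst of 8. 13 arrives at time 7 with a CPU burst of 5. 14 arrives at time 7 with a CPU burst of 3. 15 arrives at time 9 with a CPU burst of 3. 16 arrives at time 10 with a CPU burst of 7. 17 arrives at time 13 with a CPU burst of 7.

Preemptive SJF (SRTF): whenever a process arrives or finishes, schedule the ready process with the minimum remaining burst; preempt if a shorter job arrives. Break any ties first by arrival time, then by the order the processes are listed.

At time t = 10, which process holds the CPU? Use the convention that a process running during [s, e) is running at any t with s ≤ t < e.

Gantt: | 10 0-6 | 11 6-7 | 14 7-10 | 15 10-13 | 13 13-18 | 11 18-24 | 16 24-31 | 17 31-38 | 12 38-46 |
Completion: 10=6  11=24  12=46  13=18  14=10  15=13  16=31  17=38

15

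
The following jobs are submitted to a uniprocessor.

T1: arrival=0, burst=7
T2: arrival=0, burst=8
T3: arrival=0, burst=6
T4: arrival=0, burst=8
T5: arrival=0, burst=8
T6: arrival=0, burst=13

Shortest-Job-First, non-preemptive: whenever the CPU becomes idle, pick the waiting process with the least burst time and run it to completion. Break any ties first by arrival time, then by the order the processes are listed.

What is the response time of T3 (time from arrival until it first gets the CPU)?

0

Gantt: | T3 0-6 | T1 6-13 | T2 13-21 | T4 21-29 | T5 29-37 | T6 37-50 |
Completion: T1=13  T2=21  T3=6  T4=29  T5=37  T6=50
Turnaround (C−A): T1=13  T2=21  T3=6  T4=29  T5=37  T6=50
Response(T3) = first start − arrival = 0 − 0 = 0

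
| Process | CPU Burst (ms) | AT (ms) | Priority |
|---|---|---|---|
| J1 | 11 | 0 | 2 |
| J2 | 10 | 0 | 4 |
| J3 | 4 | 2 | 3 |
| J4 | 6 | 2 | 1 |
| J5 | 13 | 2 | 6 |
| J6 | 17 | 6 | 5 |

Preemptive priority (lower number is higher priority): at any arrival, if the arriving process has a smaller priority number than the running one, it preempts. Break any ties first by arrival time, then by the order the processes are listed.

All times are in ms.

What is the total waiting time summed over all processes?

113

Schedule: | J1 0-2 | J4 2-8 | J1 8-17 | J3 17-21 | J2 21-31 | J6 31-48 | J5 48-61 |
Completion: J1=17  J2=31  J3=21  J4=8  J5=61  J6=48
Waiting = turnaround − burst: J1=6, J2=21, J3=15, J4=0, J5=46, J6=25
Total waiting = 6 + 21 + 15 + 0 + 46 + 25 = 113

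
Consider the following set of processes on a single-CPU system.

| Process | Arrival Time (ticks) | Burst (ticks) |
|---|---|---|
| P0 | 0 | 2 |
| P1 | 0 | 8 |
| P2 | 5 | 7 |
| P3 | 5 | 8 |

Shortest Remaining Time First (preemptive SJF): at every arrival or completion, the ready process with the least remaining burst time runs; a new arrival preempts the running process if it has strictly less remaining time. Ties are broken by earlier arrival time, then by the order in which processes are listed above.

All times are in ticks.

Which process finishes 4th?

Timeline: | P0 0-2 | P1 2-10 | P2 10-17 | P3 17-25 |
Completion: P0=2  P1=10  P2=17  P3=25
Turnaround (C−A): P0=2  P1=10  P2=12  P3=20
Finish order: P0 → P1 → P2 → P3

P3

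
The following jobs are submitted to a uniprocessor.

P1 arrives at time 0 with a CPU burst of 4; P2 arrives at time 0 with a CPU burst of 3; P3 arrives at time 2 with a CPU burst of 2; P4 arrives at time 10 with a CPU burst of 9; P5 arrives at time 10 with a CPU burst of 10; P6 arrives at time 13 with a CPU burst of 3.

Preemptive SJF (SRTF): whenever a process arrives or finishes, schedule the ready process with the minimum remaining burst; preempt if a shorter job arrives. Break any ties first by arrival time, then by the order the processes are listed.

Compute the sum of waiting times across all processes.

Schedule: | P2 0-3 | P3 3-5 | P1 5-9 | idle 9-10 | P4 10-13 | P6 13-16 | P4 16-22 | P5 22-32 |
Completion: P1=9  P2=3  P3=5  P4=22  P5=32  P6=16
Waiting = turnaround − burst: P1=5, P2=0, P3=1, P4=3, P5=12, P6=0
Total waiting = 5 + 0 + 1 + 3 + 12 + 0 = 21

21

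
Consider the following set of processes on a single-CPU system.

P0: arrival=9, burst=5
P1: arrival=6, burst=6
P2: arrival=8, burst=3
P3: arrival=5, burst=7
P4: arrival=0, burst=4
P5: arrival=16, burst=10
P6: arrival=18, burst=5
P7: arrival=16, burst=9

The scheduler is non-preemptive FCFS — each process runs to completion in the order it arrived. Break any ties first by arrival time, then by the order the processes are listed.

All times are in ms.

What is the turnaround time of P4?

4

Gantt: | P4 0-4 | idle 4-5 | P3 5-12 | P1 12-18 | P2 18-21 | P0 21-26 | P5 26-36 | P7 36-45 | P6 45-50 |
Completion: P0=26  P1=18  P2=21  P3=12  P4=4  P5=36  P6=50  P7=45
Turnaround (C−A): P0=17  P1=12  P2=13  P3=7  P4=4  P5=20  P6=32  P7=29
Turnaround(P4) = completion − arrival = 4 − 0 = 4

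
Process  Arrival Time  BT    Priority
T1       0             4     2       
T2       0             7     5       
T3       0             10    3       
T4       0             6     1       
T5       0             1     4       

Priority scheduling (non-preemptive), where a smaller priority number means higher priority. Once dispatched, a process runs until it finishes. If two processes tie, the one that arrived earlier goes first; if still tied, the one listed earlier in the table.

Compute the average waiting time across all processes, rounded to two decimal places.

11.40

Gantt: | T4 0-6 | T1 6-10 | T3 10-20 | T5 20-21 | T2 21-28 |
Completion: T1=10  T2=28  T3=20  T4=6  T5=21
Waiting times: T1=6, T2=21, T3=10, T4=0, T5=20
Average waiting = (6+21+10+0+20) / 5 = 57/5 = 11.40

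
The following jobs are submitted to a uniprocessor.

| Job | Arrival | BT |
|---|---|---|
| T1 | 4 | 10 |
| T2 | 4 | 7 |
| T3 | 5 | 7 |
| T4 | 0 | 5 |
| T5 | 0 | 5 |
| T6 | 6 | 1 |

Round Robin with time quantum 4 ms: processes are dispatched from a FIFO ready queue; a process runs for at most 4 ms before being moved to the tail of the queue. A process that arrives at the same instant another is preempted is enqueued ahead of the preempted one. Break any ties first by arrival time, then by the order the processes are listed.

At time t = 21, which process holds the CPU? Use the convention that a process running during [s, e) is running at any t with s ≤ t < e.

Schedule: | T4 0-4 | T5 4-8 | T1 8-12 | T2 12-16 | T4 16-17 | T3 17-21 | T6 21-22 | T5 22-23 | T1 23-27 | T2 27-30 | T3 30-33 | T1 33-35 |
Completion: T1=35  T2=30  T3=33  T4=17  T5=23  T6=22

T6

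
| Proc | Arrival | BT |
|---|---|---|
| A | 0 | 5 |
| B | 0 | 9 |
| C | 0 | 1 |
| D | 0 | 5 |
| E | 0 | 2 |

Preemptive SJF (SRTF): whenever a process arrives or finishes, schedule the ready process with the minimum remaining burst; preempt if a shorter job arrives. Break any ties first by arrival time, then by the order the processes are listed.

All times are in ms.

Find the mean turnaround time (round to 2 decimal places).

Timeline: | C 0-1 | E 1-3 | A 3-8 | D 8-13 | B 13-22 |
Completion: A=8  B=22  C=1  D=13  E=3
Turnaround (C−A): A=8  B=22  C=1  D=13  E=3
Turnaround times: A=8, B=22, C=1, D=13, E=3
Average turnaround = (8+22+1+13+3) / 5 = 47/5 = 9.40

9.40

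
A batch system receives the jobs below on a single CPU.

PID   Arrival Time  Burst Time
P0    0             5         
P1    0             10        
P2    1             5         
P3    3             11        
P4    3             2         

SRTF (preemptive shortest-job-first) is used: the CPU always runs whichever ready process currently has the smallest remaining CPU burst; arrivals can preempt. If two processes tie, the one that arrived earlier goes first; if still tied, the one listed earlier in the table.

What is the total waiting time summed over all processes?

39

Schedule: | P0 0-5 | P4 5-7 | P2 7-12 | P1 12-22 | P3 22-33 |
Completion: P0=5  P1=22  P2=12  P3=33  P4=7
Turnaround (C−A): P0=5  P1=22  P2=11  P3=30  P4=4
Waiting = turnaround − burst: P0=0, P1=12, P2=6, P3=19, P4=2
Total waiting = 0 + 12 + 6 + 19 + 2 = 39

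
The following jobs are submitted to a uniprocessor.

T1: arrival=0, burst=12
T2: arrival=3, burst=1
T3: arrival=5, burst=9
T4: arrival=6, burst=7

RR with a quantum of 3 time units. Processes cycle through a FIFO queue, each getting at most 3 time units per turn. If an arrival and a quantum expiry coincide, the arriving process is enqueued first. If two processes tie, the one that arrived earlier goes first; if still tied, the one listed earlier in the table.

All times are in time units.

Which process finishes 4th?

T4

Schedule: | T1 0-3 | T2 3-4 | T1 4-7 | T3 7-10 | T4 10-13 | T1 13-16 | T3 16-19 | T4 19-22 | T1 22-25 | T3 25-28 | T4 28-29 |
Completion: T1=25  T2=4  T3=28  T4=29
Turnaround (C−A): T1=25  T2=1  T3=23  T4=23
Finish order: T2 → T1 → T3 → T4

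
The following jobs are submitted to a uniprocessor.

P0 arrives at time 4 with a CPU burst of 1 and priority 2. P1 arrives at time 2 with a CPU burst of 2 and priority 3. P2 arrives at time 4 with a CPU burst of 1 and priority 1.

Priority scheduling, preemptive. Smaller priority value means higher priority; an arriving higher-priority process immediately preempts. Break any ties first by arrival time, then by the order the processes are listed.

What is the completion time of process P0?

Timeline: | idle 0-2 | P1 2-4 | P2 4-5 | P0 5-6 |
Completion: P0=6  P1=4  P2=5
Turnaround (C−A): P0=2  P1=2  P2=1

6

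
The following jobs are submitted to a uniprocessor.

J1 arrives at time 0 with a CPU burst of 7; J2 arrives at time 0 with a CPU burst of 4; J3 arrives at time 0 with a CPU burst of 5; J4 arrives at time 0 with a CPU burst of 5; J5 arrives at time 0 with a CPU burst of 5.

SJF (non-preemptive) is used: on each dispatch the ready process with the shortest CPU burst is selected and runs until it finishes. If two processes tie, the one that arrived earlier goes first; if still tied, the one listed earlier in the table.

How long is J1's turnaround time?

Gantt: | J2 0-4 | J3 4-9 | J4 9-14 | J5 14-19 | J1 19-26 |
Completion: J1=26  J2=4  J3=9  J4=14  J5=19
Turnaround (C−A): J1=26  J2=4  J3=9  J4=14  J5=19
Turnaround(J1) = completion − arrival = 26 − 0 = 26

26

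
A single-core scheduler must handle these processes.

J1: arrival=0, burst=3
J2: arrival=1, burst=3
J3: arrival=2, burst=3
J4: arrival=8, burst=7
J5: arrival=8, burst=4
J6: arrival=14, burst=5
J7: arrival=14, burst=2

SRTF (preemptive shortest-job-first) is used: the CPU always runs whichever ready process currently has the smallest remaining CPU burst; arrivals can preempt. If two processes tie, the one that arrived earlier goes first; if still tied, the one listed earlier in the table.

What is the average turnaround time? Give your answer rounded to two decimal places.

6.86

Schedule: | J1 0-3 | J2 3-6 | J3 6-9 | J5 9-13 | J4 13-14 | J7 14-16 | J6 16-21 | J4 21-27 |
Completion: J1=3  J2=6  J3=9  J4=27  J5=13  J6=21  J7=16
Turnaround (C−A): J1=3  J2=5  J3=7  J4=19  J5=5  J6=7  J7=2
Turnaround times: J1=3, J2=5, J3=7, J4=19, J5=5, J6=7, J7=2
Average turnaround = (3+5+7+19+5+7+2) / 7 = 48/7 = 6.86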